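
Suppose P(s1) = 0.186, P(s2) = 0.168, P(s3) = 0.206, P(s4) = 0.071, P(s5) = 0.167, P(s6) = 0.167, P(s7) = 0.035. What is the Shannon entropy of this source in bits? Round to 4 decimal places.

H = −Σ pᵢ log₂ pᵢ.
−0.186·log₂(0.186) = 0.4514
−0.168·log₂(0.168) = 0.4323
−0.206·log₂(0.206) = 0.4695
−0.071·log₂(0.071) = 0.2709
−0.167·log₂(0.167) = 0.4312
−0.167·log₂(0.167) = 0.4312
−0.035·log₂(0.035) = 0.1693
Sum ≈ 2.6559 → 2.6559 bits.

2.6559 bits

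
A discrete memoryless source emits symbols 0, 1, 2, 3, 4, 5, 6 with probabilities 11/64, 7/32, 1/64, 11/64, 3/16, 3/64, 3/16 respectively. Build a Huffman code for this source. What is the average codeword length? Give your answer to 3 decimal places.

2.656 bits/symbol

Repeatedly combine the two least-probable nodes; the expected code length is the sum of the merged weights.
merge 1/64 + 3/64 → 1/16
merge 1/16 + 11/64 → 15/64
merge 11/64 + 3/16 → 23/64
merge 3/16 + 7/32 → 13/32
merge 15/64 + 23/64 → 19/32
merge 13/32 + 19/32 → 1
L = 1/16 + 15/64 + 23/64 + 13/32 + 19/32 + 1 = 85/32 ≈ 2.656 bits/symbol.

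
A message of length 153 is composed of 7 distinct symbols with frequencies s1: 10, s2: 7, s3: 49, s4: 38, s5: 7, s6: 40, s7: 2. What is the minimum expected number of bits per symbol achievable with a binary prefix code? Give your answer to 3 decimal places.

2.333 bits/symbol

Probabilities are the counts divided by 153.
Repeatedly combine the two least-probable nodes; the expected code length is the sum of the merged weights.
merge 2/153 + 7/153 → 1/17
merge 7/153 + 1/17 → 16/153
merge 10/153 + 16/153 → 26/153
merge 26/153 + 38/153 → 64/153
merge 40/153 + 49/153 → 89/153
merge 64/153 + 89/153 → 1
L = 1/17 + 16/153 + 26/153 + 64/153 + 89/153 + 1 = 7/3 ≈ 2.333 bits/symbol.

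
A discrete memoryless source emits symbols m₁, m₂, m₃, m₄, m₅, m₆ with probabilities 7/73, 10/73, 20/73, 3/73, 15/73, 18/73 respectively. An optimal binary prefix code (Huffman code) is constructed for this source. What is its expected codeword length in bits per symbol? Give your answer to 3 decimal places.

Repeatedly combine the two least-probable nodes; the expected code length is the sum of the merged weights.
merge 3/73 + 7/73 → 10/73
merge 10/73 + 10/73 → 20/73
merge 15/73 + 18/73 → 33/73
merge 20/73 + 20/73 → 40/73
merge 33/73 + 40/73 → 1
L = 10/73 + 20/73 + 33/73 + 40/73 + 1 = 176/73 ≈ 2.411 bits/symbol.

2.411 bits/symbol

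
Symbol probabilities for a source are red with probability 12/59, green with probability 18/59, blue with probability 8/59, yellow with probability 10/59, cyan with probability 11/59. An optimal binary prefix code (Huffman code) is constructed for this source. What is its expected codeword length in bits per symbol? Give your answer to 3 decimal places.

2.305 bits/symbol

Repeatedly combine the two least-probable nodes; the expected code length is the sum of the merged weights.
merge 8/59 + 10/59 → 18/59
merge 11/59 + 12/59 → 23/59
merge 18/59 + 18/59 → 36/59
merge 23/59 + 36/59 → 1
L = 18/59 + 23/59 + 36/59 + 1 = 136/59 ≈ 2.305 bits/symbol.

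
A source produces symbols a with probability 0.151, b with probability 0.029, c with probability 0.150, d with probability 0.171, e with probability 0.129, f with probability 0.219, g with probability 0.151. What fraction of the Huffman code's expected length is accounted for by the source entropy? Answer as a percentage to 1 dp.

Entropy H = −Σ p log₂ p ≈ 2.6790 bits.
Huffman merges: 29/1000+129/1000→79/500; 3/20+151/1000→301/1000; 151/1000+79/500→309/1000; 171/1000+219/1000→39/100; 301/1000+309/1000→61/100; 39/100+61/100→1. L = 346/125 ≈ 2.7680.
Efficiency = H/L = 2.6790/2.7680 = 96.8%.

96.8%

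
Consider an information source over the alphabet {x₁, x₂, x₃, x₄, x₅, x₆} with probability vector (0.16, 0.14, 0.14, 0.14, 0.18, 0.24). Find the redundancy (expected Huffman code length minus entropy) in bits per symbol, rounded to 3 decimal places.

0.026 bits

Entropy H = −Σ p log₂ p ≈ 2.5538 bits.
Huffman merges: 7/50+7/50→7/25; 7/50+4/25→3/10; 9/50+6/25→21/50; 7/25+3/10→29/50; 21/50+29/50→1. L = 129/50 ≈ 2.5800.
L − H = 2.5800 − 2.5538 = 0.026 bits.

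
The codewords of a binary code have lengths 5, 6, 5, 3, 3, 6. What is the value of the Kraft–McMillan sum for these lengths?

With common denominator 2^6 = 64: Σ 2^(−ℓᵢ) = 2/64 + 1/64 + 2/64 + 8/64 + 8/64 + 1/64 = 22/64 = 0.34375.

0.34375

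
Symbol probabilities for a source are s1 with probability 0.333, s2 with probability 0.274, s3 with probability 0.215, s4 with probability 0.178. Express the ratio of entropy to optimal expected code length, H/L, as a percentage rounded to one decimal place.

Entropy H = −Σ p log₂ p ≈ 1.9600 bits.
Huffman merges: 89/500+43/200→393/1000; 137/500+333/1000→607/1000; 393/1000+607/1000→1. L = 2 ≈ 2.0000.
Efficiency = H/L = 1.9600/2.0000 = 98.0%.

98.0%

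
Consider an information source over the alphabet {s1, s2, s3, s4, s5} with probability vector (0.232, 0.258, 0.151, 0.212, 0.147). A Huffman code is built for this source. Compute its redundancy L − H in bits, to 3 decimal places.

0.012 bits

Entropy H = −Σ p log₂ p ≈ 2.2862 bits.
Huffman merges: 147/1000+151/1000→149/500; 53/250+29/125→111/250; 129/500+149/500→139/250; 111/250+139/250→1. L = 1149/500 ≈ 2.2980.
L − H = 2.2980 − 2.2862 = 0.012 bits.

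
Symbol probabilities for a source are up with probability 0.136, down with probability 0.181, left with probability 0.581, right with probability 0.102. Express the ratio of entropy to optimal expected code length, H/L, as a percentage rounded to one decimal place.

Entropy H = −Σ p log₂ p ≈ 1.6289 bits.
Huffman merges: 51/500+17/125→119/500; 181/1000+119/500→419/1000; 419/1000+581/1000→1. L = 1657/1000 ≈ 1.6570.
Efficiency = H/L = 1.6289/1.6570 = 98.3%.

98.3%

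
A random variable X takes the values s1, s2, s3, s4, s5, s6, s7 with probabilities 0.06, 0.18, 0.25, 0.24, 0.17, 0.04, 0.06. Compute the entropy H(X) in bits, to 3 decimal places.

H = −Σ pᵢ log₂ pᵢ.
−0.06·log₂(0.06) = 0.2435
−0.18·log₂(0.18) = 0.4453
−0.25·log₂(0.25) = 0.5000
−0.24·log₂(0.24) = 0.4941
−0.17·log₂(0.17) = 0.4346
−0.04·log₂(0.04) = 0.1858
−0.06·log₂(0.06) = 0.2435
Sum ≈ 2.5469 → 2.547 bits.

2.547 bits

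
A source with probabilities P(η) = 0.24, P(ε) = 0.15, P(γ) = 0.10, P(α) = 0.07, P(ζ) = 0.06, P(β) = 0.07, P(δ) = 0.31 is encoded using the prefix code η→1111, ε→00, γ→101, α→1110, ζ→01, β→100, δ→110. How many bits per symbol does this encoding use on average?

L̄ = Σ pᵢ·ℓᵢ = 0.24·4 + 0.15·2 + 0.10·3 + 0.07·4 + 0.06·2 + 0.07·3 + 0.31·3 = 3.1 bits/symbol.

3.1 bits/symbol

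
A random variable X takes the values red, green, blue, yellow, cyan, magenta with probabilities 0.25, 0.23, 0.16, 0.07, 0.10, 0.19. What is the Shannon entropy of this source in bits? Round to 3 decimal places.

H = −Σ pᵢ log₂ pᵢ.
−0.25·log₂(0.25) = 0.5000
−0.23·log₂(0.23) = 0.4877
−0.16·log₂(0.16) = 0.4230
−0.07·log₂(0.07) = 0.2686
−0.10·log₂(0.10) = 0.3322
−0.19·log₂(0.19) = 0.4552
Sum ≈ 2.4667 → 2.467 bits.

2.467 bits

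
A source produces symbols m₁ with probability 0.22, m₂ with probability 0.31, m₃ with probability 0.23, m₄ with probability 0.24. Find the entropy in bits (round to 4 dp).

1.9862 bits

H = −Σ pᵢ log₂ pᵢ.
−0.22·log₂(0.22) = 0.4806
−0.31·log₂(0.31) = 0.5238
−0.23·log₂(0.23) = 0.4877
−0.24·log₂(0.24) = 0.4941
Sum ≈ 1.9862 → 1.9862 bits.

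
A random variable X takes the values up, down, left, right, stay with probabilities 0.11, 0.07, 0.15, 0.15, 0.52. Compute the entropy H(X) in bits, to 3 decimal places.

1.931 bits

H = −Σ pᵢ log₂ pᵢ.
−0.11·log₂(0.11) = 0.3503
−0.07·log₂(0.07) = 0.2686
−0.15·log₂(0.15) = 0.4105
−0.15·log₂(0.15) = 0.4105
−0.52·log₂(0.52) = 0.4906
Sum ≈ 1.9305 → 1.931 bits.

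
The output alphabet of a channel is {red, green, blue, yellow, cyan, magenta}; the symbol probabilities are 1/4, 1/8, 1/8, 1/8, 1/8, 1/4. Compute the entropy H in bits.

2.5 bits

Each probability is a power of 1/2, so log₂(1/p) is an integer.
H = Σ p·log₂(1/p) = 1/4·2 + 1/8·3 + 1/8·3 + 1/8·3 + 1/8·3 + 1/4·2 = 2.5 bits.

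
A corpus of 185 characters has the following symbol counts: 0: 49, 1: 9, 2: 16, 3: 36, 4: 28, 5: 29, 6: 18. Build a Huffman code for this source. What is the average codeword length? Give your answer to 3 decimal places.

2.676 bits/symbol

Probabilities are the counts divided by 185.
Repeatedly combine the two least-probable nodes; the expected code length is the sum of the merged weights.
merge 9/185 + 16/185 → 5/37
merge 18/185 + 5/37 → 43/185
merge 28/185 + 29/185 → 57/185
merge 36/185 + 43/185 → 79/185
merge 49/185 + 57/185 → 106/185
merge 79/185 + 106/185 → 1
L = 5/37 + 43/185 + 57/185 + 79/185 + 106/185 + 1 = 99/37 ≈ 2.676 bits/symbol.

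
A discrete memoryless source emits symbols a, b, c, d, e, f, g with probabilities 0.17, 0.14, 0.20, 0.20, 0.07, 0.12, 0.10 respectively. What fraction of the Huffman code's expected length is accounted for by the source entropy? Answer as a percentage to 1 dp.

98.5%

Entropy H = −Σ p log₂ p ≈ 2.7283 bits.
Huffman merges: 7/100+1/10→17/100; 3/25+7/50→13/50; 17/100+17/100→17/50; 1/5+1/5→2/5; 13/50+17/50→3/5; 2/5+3/5→1. L = 277/100 ≈ 2.7700.
Efficiency = H/L = 2.7283/2.7700 = 98.5%.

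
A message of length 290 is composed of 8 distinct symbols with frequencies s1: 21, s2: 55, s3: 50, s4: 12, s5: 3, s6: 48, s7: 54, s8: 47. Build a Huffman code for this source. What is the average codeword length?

2.8 bits/symbol

Probabilities are the counts divided by 290.
Repeatedly combine the two least-probable nodes; the expected code length is the sum of the merged weights.
merge 3/290 + 6/145 → 3/58
merge 3/58 + 21/290 → 18/145
merge 18/145 + 47/290 → 83/290
merge 24/145 + 5/29 → 49/145
merge 27/145 + 11/58 → 109/290
merge 83/290 + 49/145 → 181/290
merge 109/290 + 181/290 → 1
L = 3/58 + 18/145 + 83/290 + 49/145 + 109/290 + 181/290 + 1 = 14/5 = 2.8 bits/symbol.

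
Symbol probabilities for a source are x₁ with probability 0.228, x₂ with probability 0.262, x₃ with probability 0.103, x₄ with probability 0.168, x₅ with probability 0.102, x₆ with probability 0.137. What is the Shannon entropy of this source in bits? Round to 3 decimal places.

2.491 bits

H = −Σ pᵢ log₂ pᵢ.
−0.228·log₂(0.228) = 0.4863
−0.262·log₂(0.262) = 0.5063
−0.103·log₂(0.103) = 0.3378
−0.168·log₂(0.168) = 0.4323
−0.102·log₂(0.102) = 0.3359
−0.137·log₂(0.137) = 0.3929
Sum ≈ 2.4915 → 2.491 bits.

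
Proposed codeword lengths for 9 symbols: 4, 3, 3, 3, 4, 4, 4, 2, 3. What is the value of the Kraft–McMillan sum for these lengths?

With common denominator 2^4 = 16: Σ 2^(−ℓᵢ) = 1/16 + 2/16 + 2/16 + 2/16 + 1/16 + 1/16 + 1/16 + 4/16 + 2/16 = 16/16 = 1.

1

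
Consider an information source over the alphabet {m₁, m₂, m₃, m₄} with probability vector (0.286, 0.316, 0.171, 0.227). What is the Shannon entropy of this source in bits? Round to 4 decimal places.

H = −Σ pᵢ log₂ pᵢ.
−0.286·log₂(0.286) = 0.5165
−0.316·log₂(0.316) = 0.5252
−0.171·log₂(0.171) = 0.4357
−0.227·log₂(0.227) = 0.4856
Sum ≈ 1.9630 → 1.9630 bits.

1.9630 bits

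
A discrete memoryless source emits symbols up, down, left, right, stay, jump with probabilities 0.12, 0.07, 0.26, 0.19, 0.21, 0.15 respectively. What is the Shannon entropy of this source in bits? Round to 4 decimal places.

2.4795 bits

H = −Σ pᵢ log₂ pᵢ.
−0.12·log₂(0.12) = 0.3671
−0.07·log₂(0.07) = 0.2686
−0.26·log₂(0.26) = 0.5053
−0.19·log₂(0.19) = 0.4552
−0.21·log₂(0.21) = 0.4728
−0.15·log₂(0.15) = 0.4105
Sum ≈ 2.4795 → 2.4795 bits.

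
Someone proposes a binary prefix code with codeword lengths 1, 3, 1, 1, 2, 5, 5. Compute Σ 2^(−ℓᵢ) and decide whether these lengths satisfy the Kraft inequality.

1.9375; no

With common denominator 2^5 = 32: Σ 2^(−ℓᵢ) = 16/32 + 4/32 + 16/32 + 16/32 + 8/32 + 1/32 + 1/32 = 62/32 = 1.9375.
Kraft's inequality requires Σ ≤ 1; here Σ = 1.9375 > 1, so no such prefix code exists.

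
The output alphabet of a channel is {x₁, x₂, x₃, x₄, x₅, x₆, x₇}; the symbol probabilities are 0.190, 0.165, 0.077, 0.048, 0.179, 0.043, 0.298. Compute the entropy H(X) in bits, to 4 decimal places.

H = −Σ pᵢ log₂ pᵢ.
−0.190·log₂(0.190) = 0.4552
−0.165·log₂(0.165) = 0.4289
−0.077·log₂(0.077) = 0.2848
−0.048·log₂(0.048) = 0.2103
−0.179·log₂(0.179) = 0.4443
−0.043·log₂(0.043) = 0.1952
−0.298·log₂(0.298) = 0.5205
Sum ≈ 2.5392 → 2.5392 bits.

2.5392 bits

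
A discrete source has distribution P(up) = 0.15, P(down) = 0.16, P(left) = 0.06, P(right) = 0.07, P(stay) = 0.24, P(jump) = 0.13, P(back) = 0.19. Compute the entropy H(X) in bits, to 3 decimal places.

H = −Σ pᵢ log₂ pᵢ.
−0.15·log₂(0.15) = 0.4105
−0.16·log₂(0.16) = 0.4230
−0.06·log₂(0.06) = 0.2435
−0.07·log₂(0.07) = 0.2686
−0.24·log₂(0.24) = 0.4941
−0.13·log₂(0.13) = 0.3826
−0.19·log₂(0.19) = 0.4552
Sum ≈ 2.6777 → 2.678 bits.

2.678 bits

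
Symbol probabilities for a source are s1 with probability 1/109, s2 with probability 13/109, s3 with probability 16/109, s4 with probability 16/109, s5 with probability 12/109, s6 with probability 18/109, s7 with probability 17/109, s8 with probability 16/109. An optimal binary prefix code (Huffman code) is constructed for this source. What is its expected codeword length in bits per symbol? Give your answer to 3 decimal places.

Repeatedly combine the two least-probable nodes; the expected code length is the sum of the merged weights.
merge 1/109 + 12/109 → 13/109
merge 13/109 + 13/109 → 26/109
merge 16/109 + 16/109 → 32/109
merge 16/109 + 17/109 → 33/109
merge 18/109 + 26/109 → 44/109
merge 32/109 + 33/109 → 65/109
merge 44/109 + 65/109 → 1
L = 13/109 + 26/109 + 32/109 + 33/109 + 44/109 + 65/109 + 1 = 322/109 ≈ 2.954 bits/symbol.

2.954 bits/symbol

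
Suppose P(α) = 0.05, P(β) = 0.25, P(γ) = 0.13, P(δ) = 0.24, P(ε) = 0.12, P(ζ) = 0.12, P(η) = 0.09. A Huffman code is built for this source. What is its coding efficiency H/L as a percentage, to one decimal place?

99.6%

Entropy H = −Σ p log₂ p ≈ 2.6397 bits.
Huffman merges: 1/20+9/100→7/50; 3/25+3/25→6/25; 13/100+7/50→27/100; 6/25+6/25→12/25; 1/4+27/100→13/25; 12/25+13/25→1. L = 53/20 ≈ 2.6500.
Efficiency = H/L = 2.6397/2.6500 = 99.6%.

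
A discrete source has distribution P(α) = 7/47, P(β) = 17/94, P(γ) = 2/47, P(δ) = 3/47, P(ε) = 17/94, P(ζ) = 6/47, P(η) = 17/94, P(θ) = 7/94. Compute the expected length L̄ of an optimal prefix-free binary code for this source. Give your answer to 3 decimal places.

Repeatedly combine the two least-probable nodes; the expected code length is the sum of the merged weights.
merge 2/47 + 3/47 → 5/47
merge 7/94 + 5/47 → 17/94
merge 6/47 + 7/47 → 13/47
merge 17/94 + 17/94 → 17/47
merge 17/94 + 17/94 → 17/47
merge 13/47 + 17/47 → 30/47
merge 17/47 + 30/47 → 1
L = 5/47 + 17/94 + 13/47 + 17/47 + 17/47 + 30/47 + 1 = 275/94 ≈ 2.926 bits/symbol.

2.926 bits/symbol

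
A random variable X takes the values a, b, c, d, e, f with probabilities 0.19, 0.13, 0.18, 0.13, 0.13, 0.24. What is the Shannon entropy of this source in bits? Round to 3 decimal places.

2.543 bits

H = −Σ pᵢ log₂ pᵢ.
−0.19·log₂(0.19) = 0.4552
−0.13·log₂(0.13) = 0.3826
−0.18·log₂(0.18) = 0.4453
−0.13·log₂(0.13) = 0.3826
−0.13·log₂(0.13) = 0.3826
−0.24·log₂(0.24) = 0.4941
Sum ≈ 2.5426 → 2.543 bits.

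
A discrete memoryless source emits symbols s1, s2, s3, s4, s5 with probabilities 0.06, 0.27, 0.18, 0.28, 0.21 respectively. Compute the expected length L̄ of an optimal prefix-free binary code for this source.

2.24 bits/symbol

Repeatedly combine the two least-probable nodes; the expected code length is the sum of the merged weights.
merge 3/50 + 9/50 → 6/25
merge 21/100 + 6/25 → 9/20
merge 27/100 + 7/25 → 11/20
merge 9/20 + 11/20 → 1
L = 6/25 + 9/20 + 11/20 + 1 = 56/25 = 2.24 bits/symbol.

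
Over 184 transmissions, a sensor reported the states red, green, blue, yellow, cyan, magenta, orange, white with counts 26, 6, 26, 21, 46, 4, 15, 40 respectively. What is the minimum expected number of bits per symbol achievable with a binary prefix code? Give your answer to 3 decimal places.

Probabilities are the counts divided by 184.
Repeatedly combine the two least-probable nodes; the expected code length is the sum of the merged weights.
merge 1/46 + 3/92 → 5/92
merge 5/92 + 15/184 → 25/184
merge 21/184 + 25/184 → 1/4
merge 13/92 + 13/92 → 13/46
merge 5/23 + 1/4 → 43/92
merge 1/4 + 13/46 → 49/92
merge 43/92 + 49/92 → 1
L = 5/92 + 25/184 + 1/4 + 13/46 + 43/92 + 49/92 + 1 = 501/184 ≈ 2.723 bits/symbol.

2.723 bits/symbol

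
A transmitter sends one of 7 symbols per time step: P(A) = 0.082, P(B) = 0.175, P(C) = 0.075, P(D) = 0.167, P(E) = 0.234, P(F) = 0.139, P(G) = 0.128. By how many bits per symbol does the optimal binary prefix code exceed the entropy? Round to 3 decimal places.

0.035 bits

Entropy H = −Σ p log₂ p ≈ 2.7131 bits.
Huffman merges: 3/40+41/500→157/1000; 16/125+139/1000→267/1000; 157/1000+167/1000→81/250; 7/40+117/500→409/1000; 267/1000+81/250→591/1000; 409/1000+591/1000→1. L = 687/250 ≈ 2.7480.
L − H = 2.7480 − 2.7131 = 0.035 bits.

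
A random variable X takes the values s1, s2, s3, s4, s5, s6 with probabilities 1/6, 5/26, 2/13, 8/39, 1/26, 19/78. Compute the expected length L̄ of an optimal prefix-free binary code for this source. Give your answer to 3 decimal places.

Repeatedly combine the two least-probable nodes; the expected code length is the sum of the merged weights.
merge 1/26 + 2/13 → 5/26
merge 1/6 + 5/26 → 14/39
merge 5/26 + 8/39 → 31/78
merge 19/78 + 14/39 → 47/78
merge 31/78 + 47/78 → 1
L = 5/26 + 14/39 + 31/78 + 47/78 + 1 = 199/78 ≈ 2.551 bits/symbol.

2.551 bits/symbol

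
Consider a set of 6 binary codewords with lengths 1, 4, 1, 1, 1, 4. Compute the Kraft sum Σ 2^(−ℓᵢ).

2.125

With common denominator 2^4 = 16: Σ 2^(−ℓᵢ) = 8/16 + 1/16 + 8/16 + 8/16 + 8/16 + 1/16 = 34/16 = 2.125.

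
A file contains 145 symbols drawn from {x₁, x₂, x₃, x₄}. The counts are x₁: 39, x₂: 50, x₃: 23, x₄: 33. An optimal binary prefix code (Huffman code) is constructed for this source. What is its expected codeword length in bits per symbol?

2 bits/symbol

Probabilities are the counts divided by 145.
Repeatedly combine the two least-probable nodes; the expected code length is the sum of the merged weights.
merge 23/145 + 33/145 → 56/145
merge 39/145 + 10/29 → 89/145
merge 56/145 + 89/145 → 1
L = 56/145 + 89/145 + 1 = 2 bits/symbol.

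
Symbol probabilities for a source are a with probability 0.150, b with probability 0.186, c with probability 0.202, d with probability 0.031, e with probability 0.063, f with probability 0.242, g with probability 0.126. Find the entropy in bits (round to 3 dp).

H = −Σ pᵢ log₂ pᵢ.
−0.150·log₂(0.150) = 0.4105
−0.186·log₂(0.186) = 0.4514
−0.202·log₂(0.202) = 0.4661
−0.031·log₂(0.031) = 0.1554
−0.063·log₂(0.063) = 0.2513
−0.242·log₂(0.242) = 0.4954
−0.126·log₂(0.126) = 0.3766
Sum ≈ 2.6066 → 2.607 bits.

2.607 bits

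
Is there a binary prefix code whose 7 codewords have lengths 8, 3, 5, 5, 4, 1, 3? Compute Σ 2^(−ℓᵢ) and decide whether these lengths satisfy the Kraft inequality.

0.87890625; yes

With common denominator 2^8 = 256: Σ 2^(−ℓᵢ) = 1/256 + 32/256 + 8/256 + 8/256 + 16/256 + 128/256 + 32/256 = 225/256 = 0.87890625.
Kraft's inequality requires Σ ≤ 1; here Σ = 0.87890625 ≤ 1, so such a prefix code exists.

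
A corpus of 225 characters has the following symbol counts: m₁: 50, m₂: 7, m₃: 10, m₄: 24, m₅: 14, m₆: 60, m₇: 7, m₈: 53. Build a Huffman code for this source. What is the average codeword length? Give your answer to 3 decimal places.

Probabilities are the counts divided by 225.
Repeatedly combine the two least-probable nodes; the expected code length is the sum of the merged weights.
merge 7/225 + 7/225 → 14/225
merge 2/45 + 14/225 → 8/75
merge 14/225 + 8/75 → 38/225
merge 8/75 + 38/225 → 62/225
merge 2/9 + 53/225 → 103/225
merge 4/15 + 62/225 → 122/225
merge 103/225 + 122/225 → 1
L = 14/225 + 8/75 + 38/225 + 62/225 + 103/225 + 122/225 + 1 = 196/75 ≈ 2.613 bits/symbol.

2.613 bits/symbol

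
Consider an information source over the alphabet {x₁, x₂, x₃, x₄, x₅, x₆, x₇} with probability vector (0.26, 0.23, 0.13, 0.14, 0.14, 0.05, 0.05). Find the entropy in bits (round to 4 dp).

2.6020 bits

H = −Σ pᵢ log₂ pᵢ.
−0.26·log₂(0.26) = 0.5053
−0.23·log₂(0.23) = 0.4877
−0.13·log₂(0.13) = 0.3826
−0.14·log₂(0.14) = 0.3971
−0.14·log₂(0.14) = 0.3971
−0.05·log₂(0.05) = 0.2161
−0.05·log₂(0.05) = 0.2161
Sum ≈ 2.6020 → 2.6020 bits.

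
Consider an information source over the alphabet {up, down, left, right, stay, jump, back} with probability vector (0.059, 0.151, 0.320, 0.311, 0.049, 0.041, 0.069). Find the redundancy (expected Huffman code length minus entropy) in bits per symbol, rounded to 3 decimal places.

0.065 bits

Entropy H = −Σ p log₂ p ≈ 2.3711 bits.
Huffman merges: 41/1000+49/1000→9/100; 59/1000+69/1000→16/125; 9/100+16/125→109/500; 151/1000+109/500→369/1000; 311/1000+8/25→631/1000; 369/1000+631/1000→1. L = 609/250 ≈ 2.4360.
L − H = 2.4360 − 2.3711 = 0.065 bits.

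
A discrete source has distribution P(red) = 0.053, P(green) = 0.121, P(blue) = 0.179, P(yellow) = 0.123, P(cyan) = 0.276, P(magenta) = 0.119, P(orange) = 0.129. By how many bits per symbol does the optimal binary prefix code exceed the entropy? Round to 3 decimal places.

0.048 bits

Entropy H = −Σ p log₂ p ≈ 2.6686 bits.
Huffman merges: 53/1000+119/1000→43/250; 121/1000+123/1000→61/250; 129/1000+43/250→301/1000; 179/1000+61/250→423/1000; 69/250+301/1000→577/1000; 423/1000+577/1000→1. L = 2717/1000 ≈ 2.7170.
L − H = 2.7170 − 2.6686 = 0.048 bits.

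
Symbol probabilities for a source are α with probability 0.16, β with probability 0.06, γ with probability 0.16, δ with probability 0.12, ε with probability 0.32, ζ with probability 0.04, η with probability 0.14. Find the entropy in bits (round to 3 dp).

2.566 bits

H = −Σ pᵢ log₂ pᵢ.
−0.16·log₂(0.16) = 0.4230
−0.06·log₂(0.06) = 0.2435
−0.16·log₂(0.16) = 0.4230
−0.12·log₂(0.12) = 0.3671
−0.32·log₂(0.32) = 0.5260
−0.04·log₂(0.04) = 0.1858
−0.14·log₂(0.14) = 0.3971
Sum ≈ 2.5655 → 2.566 bits.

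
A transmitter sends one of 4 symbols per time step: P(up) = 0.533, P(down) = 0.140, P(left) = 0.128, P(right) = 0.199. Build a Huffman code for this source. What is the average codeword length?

Repeatedly combine the two least-probable nodes; the expected code length is the sum of the merged weights.
merge 16/125 + 7/50 → 67/250
merge 199/1000 + 67/250 → 467/1000
merge 467/1000 + 533/1000 → 1
L = 67/250 + 467/1000 + 1 = 347/200 = 1.735 bits/symbol.

1.735 bits/symbol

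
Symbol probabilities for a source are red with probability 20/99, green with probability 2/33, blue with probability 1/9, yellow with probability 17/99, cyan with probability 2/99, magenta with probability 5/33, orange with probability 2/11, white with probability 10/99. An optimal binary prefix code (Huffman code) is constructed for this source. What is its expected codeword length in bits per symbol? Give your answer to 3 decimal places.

2.879 bits/symbol

Repeatedly combine the two least-probable nodes; the expected code length is the sum of the merged weights.
merge 2/99 + 2/33 → 8/99
merge 8/99 + 10/99 → 2/11
merge 1/9 + 5/33 → 26/99
merge 17/99 + 2/11 → 35/99
merge 2/11 + 20/99 → 38/99
merge 26/99 + 35/99 → 61/99
merge 38/99 + 61/99 → 1
L = 8/99 + 2/11 + 26/99 + 35/99 + 38/99 + 61/99 + 1 = 95/33 ≈ 2.879 bits/symbol.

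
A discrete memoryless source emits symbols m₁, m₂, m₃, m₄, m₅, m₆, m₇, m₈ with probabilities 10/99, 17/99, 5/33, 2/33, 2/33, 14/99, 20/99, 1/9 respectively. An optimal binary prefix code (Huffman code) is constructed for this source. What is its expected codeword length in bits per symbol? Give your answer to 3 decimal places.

Repeatedly combine the two least-probable nodes; the expected code length is the sum of the merged weights.
merge 2/33 + 2/33 → 4/33
merge 10/99 + 1/9 → 7/33
merge 4/33 + 14/99 → 26/99
merge 5/33 + 17/99 → 32/99
merge 20/99 + 7/33 → 41/99
merge 26/99 + 32/99 → 58/99
merge 41/99 + 58/99 → 1
L = 4/33 + 7/33 + 26/99 + 32/99 + 41/99 + 58/99 + 1 = 289/99 ≈ 2.919 bits/symbol.

2.919 bits/symbol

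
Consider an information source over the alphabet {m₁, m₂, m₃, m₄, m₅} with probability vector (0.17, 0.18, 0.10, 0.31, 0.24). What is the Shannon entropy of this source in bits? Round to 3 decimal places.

H = −Σ pᵢ log₂ pᵢ.
−0.17·log₂(0.17) = 0.4346
−0.18·log₂(0.18) = 0.4453
−0.10·log₂(0.10) = 0.3322
−0.31·log₂(0.31) = 0.5238
−0.24·log₂(0.24) = 0.4941
Sum ≈ 2.2300 → 2.230 bits.

2.230 bits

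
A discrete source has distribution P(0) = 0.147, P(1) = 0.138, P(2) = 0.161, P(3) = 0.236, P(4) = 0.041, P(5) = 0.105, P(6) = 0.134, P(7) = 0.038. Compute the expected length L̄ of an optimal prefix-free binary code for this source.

2.843 bits/symbol

Repeatedly combine the two least-probable nodes; the expected code length is the sum of the merged weights.
merge 19/500 + 41/1000 → 79/1000
merge 79/1000 + 21/200 → 23/125
merge 67/500 + 69/500 → 34/125
merge 147/1000 + 161/1000 → 77/250
merge 23/125 + 59/250 → 21/50
merge 34/125 + 77/250 → 29/50
merge 21/50 + 29/50 → 1
L = 79/1000 + 23/125 + 34/125 + 77/250 + 21/50 + 29/50 + 1 = 2843/1000 = 2.843 bits/symbol.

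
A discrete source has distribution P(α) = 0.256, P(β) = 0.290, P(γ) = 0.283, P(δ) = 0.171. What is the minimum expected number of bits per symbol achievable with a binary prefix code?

2 bits/symbol

Repeatedly combine the two least-probable nodes; the expected code length is the sum of the merged weights.
merge 171/1000 + 32/125 → 427/1000
merge 283/1000 + 29/100 → 573/1000
merge 427/1000 + 573/1000 → 1
L = 427/1000 + 573/1000 + 1 = 2 bits/symbol.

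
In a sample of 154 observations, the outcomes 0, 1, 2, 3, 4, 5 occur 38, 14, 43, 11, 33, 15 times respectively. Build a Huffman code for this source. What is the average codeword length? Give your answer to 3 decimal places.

2.422 bits/symbol

Probabilities are the counts divided by 154.
Repeatedly combine the two least-probable nodes; the expected code length is the sum of the merged weights.
merge 1/14 + 1/11 → 25/154
merge 15/154 + 25/154 → 20/77
merge 3/14 + 19/77 → 71/154
merge 20/77 + 43/154 → 83/154
merge 71/154 + 83/154 → 1
L = 25/154 + 20/77 + 71/154 + 83/154 + 1 = 373/154 ≈ 2.422 bits/symbol.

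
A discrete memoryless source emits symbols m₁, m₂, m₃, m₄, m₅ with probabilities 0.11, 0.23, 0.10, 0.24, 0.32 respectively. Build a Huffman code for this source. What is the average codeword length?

2.21 bits/symbol

Repeatedly combine the two least-probable nodes; the expected code length is the sum of the merged weights.
merge 1/10 + 11/100 → 21/100
merge 21/100 + 23/100 → 11/25
merge 6/25 + 8/25 → 14/25
merge 11/25 + 14/25 → 1
L = 21/100 + 11/25 + 14/25 + 1 = 221/100 = 2.21 bits/symbol.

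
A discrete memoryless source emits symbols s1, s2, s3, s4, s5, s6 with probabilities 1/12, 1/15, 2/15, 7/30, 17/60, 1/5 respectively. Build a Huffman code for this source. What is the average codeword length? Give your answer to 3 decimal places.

Repeatedly combine the two least-probable nodes; the expected code length is the sum of the merged weights.
merge 1/15 + 1/12 → 3/20
merge 2/15 + 3/20 → 17/60
merge 1/5 + 7/30 → 13/30
merge 17/60 + 17/60 → 17/30
merge 13/30 + 17/30 → 1
L = 3/20 + 17/60 + 13/30 + 17/30 + 1 = 73/30 ≈ 2.433 bits/symbol.

2.433 bits/symbol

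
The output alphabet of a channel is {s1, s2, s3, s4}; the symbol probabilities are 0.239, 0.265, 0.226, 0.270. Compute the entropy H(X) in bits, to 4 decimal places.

1.9962 bits

H = −Σ pᵢ log₂ pᵢ.
−0.239·log₂(0.239) = 0.4935
−0.265·log₂(0.265) = 0.5077
−0.226·log₂(0.226) = 0.4849
−0.270·log₂(0.270) = 0.5100
Sum ≈ 1.9962 → 1.9962 bits.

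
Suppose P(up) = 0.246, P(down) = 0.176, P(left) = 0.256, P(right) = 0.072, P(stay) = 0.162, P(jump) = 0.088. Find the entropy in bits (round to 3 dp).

H = −Σ pᵢ log₂ pᵢ.
−0.246·log₂(0.246) = 0.4977
−0.176·log₂(0.176) = 0.4411
−0.256·log₂(0.256) = 0.5032
−0.072·log₂(0.072) = 0.2733
−0.162·log₂(0.162) = 0.4254
−0.088·log₂(0.088) = 0.3086
Sum ≈ 2.4493 → 2.449 bits.

2.449 bits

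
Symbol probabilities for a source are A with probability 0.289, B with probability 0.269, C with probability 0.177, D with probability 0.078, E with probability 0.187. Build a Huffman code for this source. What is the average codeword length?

Repeatedly combine the two least-probable nodes; the expected code length is the sum of the merged weights.
merge 39/500 + 177/1000 → 51/200
merge 187/1000 + 51/200 → 221/500
merge 269/1000 + 289/1000 → 279/500
merge 221/500 + 279/500 → 1
L = 51/200 + 221/500 + 279/500 + 1 = 451/200 = 2.255 bits/symbol.

2.255 bits/symbol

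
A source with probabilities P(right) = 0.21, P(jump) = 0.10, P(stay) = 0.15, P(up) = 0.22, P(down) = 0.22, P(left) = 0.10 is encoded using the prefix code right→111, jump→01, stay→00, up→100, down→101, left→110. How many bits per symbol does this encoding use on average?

2.75 bits/symbol

L̄ = Σ pᵢ·ℓᵢ = 0.21·3 + 0.10·2 + 0.15·2 + 0.22·3 + 0.22·3 + 0.10·3 = 2.75 bits/symbol.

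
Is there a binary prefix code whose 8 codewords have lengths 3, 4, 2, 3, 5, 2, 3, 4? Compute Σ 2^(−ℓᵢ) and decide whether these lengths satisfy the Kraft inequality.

With common denominator 2^5 = 32: Σ 2^(−ℓᵢ) = 4/32 + 2/32 + 8/32 + 4/32 + 1/32 + 8/32 + 4/32 + 2/32 = 33/32 = 1.03125.
Kraft's inequality requires Σ ≤ 1; here Σ = 1.03125 > 1, so no such prefix code exists.

1.03125; no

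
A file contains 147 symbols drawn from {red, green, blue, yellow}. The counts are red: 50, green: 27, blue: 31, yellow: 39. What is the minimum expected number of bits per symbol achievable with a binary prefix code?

Probabilities are the counts divided by 147.
Repeatedly combine the two least-probable nodes; the expected code length is the sum of the merged weights.
merge 9/49 + 31/147 → 58/147
merge 13/49 + 50/147 → 89/147
merge 58/147 + 89/147 → 1
L = 58/147 + 89/147 + 1 = 2 bits/symbol.

2 bits/symbol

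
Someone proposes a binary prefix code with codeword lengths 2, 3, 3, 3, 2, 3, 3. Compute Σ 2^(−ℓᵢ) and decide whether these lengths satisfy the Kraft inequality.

With common denominator 2^3 = 8: Σ 2^(−ℓᵢ) = 2/8 + 1/8 + 1/8 + 1/8 + 2/8 + 1/8 + 1/8 = 9/8 = 1.125.
Kraft's inequality requires Σ ≤ 1; here Σ = 1.125 > 1, so no such prefix code exists.

1.125; no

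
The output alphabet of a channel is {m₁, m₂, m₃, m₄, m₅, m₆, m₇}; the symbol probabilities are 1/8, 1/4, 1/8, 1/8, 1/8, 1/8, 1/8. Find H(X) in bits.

Each probability is a power of 1/2, so log₂(1/p) is an integer.
H = Σ p·log₂(1/p) = 1/8·3 + 1/4·2 + 1/8·3 + 1/8·3 + 1/8·3 + 1/8·3 + 1/8·3 = 2.75 bits.

2.75 bits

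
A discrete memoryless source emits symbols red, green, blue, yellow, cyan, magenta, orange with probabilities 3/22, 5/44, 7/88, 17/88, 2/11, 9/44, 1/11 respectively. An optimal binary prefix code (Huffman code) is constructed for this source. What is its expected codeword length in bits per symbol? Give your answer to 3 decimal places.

2.773 bits/symbol

Repeatedly combine the two least-probable nodes; the expected code length is the sum of the merged weights.
merge 7/88 + 1/11 → 15/88
merge 5/44 + 3/22 → 1/4
merge 15/88 + 2/11 → 31/88
merge 17/88 + 9/44 → 35/88
merge 1/4 + 31/88 → 53/88
merge 35/88 + 53/88 → 1
L = 15/88 + 1/4 + 31/88 + 35/88 + 53/88 + 1 = 61/22 ≈ 2.773 bits/symbol.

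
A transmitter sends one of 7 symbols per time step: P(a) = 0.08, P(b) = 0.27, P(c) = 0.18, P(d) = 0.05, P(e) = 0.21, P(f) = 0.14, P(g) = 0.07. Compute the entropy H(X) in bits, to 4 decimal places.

2.6014 bits

H = −Σ pᵢ log₂ pᵢ.
−0.08·log₂(0.08) = 0.2915
−0.27·log₂(0.27) = 0.5100
−0.18·log₂(0.18) = 0.4453
−0.05·log₂(0.05) = 0.2161
−0.21·log₂(0.21) = 0.4728
−0.14·log₂(0.14) = 0.3971
−0.07·log₂(0.07) = 0.2686
Sum ≈ 2.6014 → 2.6014 bits.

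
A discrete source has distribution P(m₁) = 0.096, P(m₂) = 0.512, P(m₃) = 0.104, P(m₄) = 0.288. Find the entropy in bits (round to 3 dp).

H = −Σ pᵢ log₂ pᵢ.
−0.096·log₂(0.096) = 0.3246
−0.512·log₂(0.512) = 0.4945
−0.104·log₂(0.104) = 0.3396
−0.288·log₂(0.288) = 0.5172
Sum ≈ 1.6758 → 1.676 bits.

1.676 bits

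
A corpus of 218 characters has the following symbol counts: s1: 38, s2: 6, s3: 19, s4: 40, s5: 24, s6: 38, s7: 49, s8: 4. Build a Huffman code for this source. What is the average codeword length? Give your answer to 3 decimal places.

2.771 bits/symbol

Probabilities are the counts divided by 218.
Repeatedly combine the two least-probable nodes; the expected code length is the sum of the merged weights.
merge 2/109 + 3/109 → 5/109
merge 5/109 + 19/218 → 29/218
merge 12/109 + 29/218 → 53/218
merge 19/109 + 19/109 → 38/109
merge 20/109 + 49/218 → 89/218
merge 53/218 + 38/109 → 129/218
merge 89/218 + 129/218 → 1
L = 5/109 + 29/218 + 53/218 + 38/109 + 89/218 + 129/218 + 1 = 302/109 ≈ 2.771 bits/symbol.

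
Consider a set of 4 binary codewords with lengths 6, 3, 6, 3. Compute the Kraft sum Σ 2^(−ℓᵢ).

0.28125

With common denominator 2^6 = 64: Σ 2^(−ℓᵢ) = 1/64 + 8/64 + 1/64 + 8/64 = 18/64 = 0.28125.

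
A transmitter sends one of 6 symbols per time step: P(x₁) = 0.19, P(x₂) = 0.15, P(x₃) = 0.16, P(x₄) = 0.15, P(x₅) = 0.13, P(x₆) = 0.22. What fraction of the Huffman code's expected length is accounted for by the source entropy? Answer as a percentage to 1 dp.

98.9%

Entropy H = −Σ p log₂ p ≈ 2.5626 bits.
Huffman merges: 13/100+3/20→7/25; 3/20+4/25→31/100; 19/100+11/50→41/100; 7/25+31/100→59/100; 41/100+59/100→1. L = 259/100 ≈ 2.5900.
Efficiency = H/L = 2.5626/2.5900 = 98.9%.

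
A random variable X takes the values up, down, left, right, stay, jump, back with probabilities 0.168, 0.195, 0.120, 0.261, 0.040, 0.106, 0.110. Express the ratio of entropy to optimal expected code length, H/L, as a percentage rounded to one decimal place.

98.3%

Entropy H = −Σ p log₂ p ≈ 2.6443 bits.
Huffman merges: 1/25+53/500→73/500; 11/100+3/25→23/100; 73/500+21/125→157/500; 39/200+23/100→17/40; 261/1000+157/500→23/40; 17/40+23/40→1. L = 269/100 ≈ 2.6900.
Efficiency = H/L = 2.6443/2.6900 = 98.3%.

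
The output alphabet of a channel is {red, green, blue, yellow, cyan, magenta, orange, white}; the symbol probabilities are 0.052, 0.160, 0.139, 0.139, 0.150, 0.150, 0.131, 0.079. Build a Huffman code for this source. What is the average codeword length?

2.971 bits/symbol

Repeatedly combine the two least-probable nodes; the expected code length is the sum of the merged weights.
merge 13/250 + 79/1000 → 131/1000
merge 131/1000 + 131/1000 → 131/500
merge 139/1000 + 139/1000 → 139/500
merge 3/20 + 3/20 → 3/10
merge 4/25 + 131/500 → 211/500
merge 139/500 + 3/10 → 289/500
merge 211/500 + 289/500 → 1
L = 131/1000 + 131/500 + 139/500 + 3/10 + 211/500 + 289/500 + 1 = 2971/1000 = 2.971 bits/symbol.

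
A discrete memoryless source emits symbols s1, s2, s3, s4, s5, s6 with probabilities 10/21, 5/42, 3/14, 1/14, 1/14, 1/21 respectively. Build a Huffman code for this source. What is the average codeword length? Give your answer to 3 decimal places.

Repeatedly combine the two least-probable nodes; the expected code length is the sum of the merged weights.
merge 1/21 + 1/14 → 5/42
merge 1/14 + 5/42 → 4/21
merge 5/42 + 4/21 → 13/42
merge 3/14 + 13/42 → 11/21
merge 10/21 + 11/21 → 1
L = 5/42 + 4/21 + 13/42 + 11/21 + 1 = 15/7 ≈ 2.143 bits/symbol.

2.143 bits/symbol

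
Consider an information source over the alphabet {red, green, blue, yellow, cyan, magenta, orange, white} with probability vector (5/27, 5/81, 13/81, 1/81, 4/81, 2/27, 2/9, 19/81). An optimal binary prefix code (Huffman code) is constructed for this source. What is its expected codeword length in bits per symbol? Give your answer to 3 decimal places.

2.728 bits/symbol

Repeatedly combine the two least-probable nodes; the expected code length is the sum of the merged weights.
merge 1/81 + 4/81 → 5/81
merge 5/81 + 5/81 → 10/81
merge 2/27 + 10/81 → 16/81
merge 13/81 + 5/27 → 28/81
merge 16/81 + 2/9 → 34/81
merge 19/81 + 28/81 → 47/81
merge 34/81 + 47/81 → 1
L = 5/81 + 10/81 + 16/81 + 28/81 + 34/81 + 47/81 + 1 = 221/81 ≈ 2.728 bits/symbol.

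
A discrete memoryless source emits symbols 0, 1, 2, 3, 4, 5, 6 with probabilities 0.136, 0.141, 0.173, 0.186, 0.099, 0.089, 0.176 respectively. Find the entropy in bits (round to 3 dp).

H = −Σ pᵢ log₂ pᵢ.
−0.136·log₂(0.136) = 0.3915
−0.141·log₂(0.141) = 0.3985
−0.173·log₂(0.173) = 0.4379
−0.186·log₂(0.186) = 0.4514
−0.099·log₂(0.099) = 0.3303
−0.089·log₂(0.089) = 0.3106
−0.176·log₂(0.176) = 0.4411
Sum ≈ 2.7612 → 2.761 bits.

2.761 bits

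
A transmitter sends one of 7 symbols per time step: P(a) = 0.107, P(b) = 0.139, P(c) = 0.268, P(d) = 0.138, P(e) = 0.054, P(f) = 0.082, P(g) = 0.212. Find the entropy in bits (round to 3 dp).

H = −Σ pᵢ log₂ pᵢ.
−0.107·log₂(0.107) = 0.3450
−0.139·log₂(0.139) = 0.3957
−0.268·log₂(0.268) = 0.5091
−0.138·log₂(0.138) = 0.3943
−0.054·log₂(0.054) = 0.2274
−0.082·log₂(0.082) = 0.2959
−0.212·log₂(0.212) = 0.4744
Sum ≈ 2.6418 → 2.642 bits.

2.642 bits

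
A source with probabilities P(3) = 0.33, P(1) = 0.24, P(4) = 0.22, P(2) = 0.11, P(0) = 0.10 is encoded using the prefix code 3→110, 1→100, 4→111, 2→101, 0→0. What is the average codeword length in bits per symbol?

L̄ = Σ pᵢ·ℓᵢ = 0.33·3 + 0.24·3 + 0.22·3 + 0.11·3 + 0.10·1 = 2.8 bits/symbol.

2.8 bits/symbol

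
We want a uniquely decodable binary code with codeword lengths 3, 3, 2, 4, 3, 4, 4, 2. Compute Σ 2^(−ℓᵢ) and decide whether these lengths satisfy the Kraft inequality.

1.0625; no

With common denominator 2^4 = 16: Σ 2^(−ℓᵢ) = 2/16 + 2/16 + 4/16 + 1/16 + 2/16 + 1/16 + 1/16 + 4/16 = 17/16 = 1.0625.
Kraft's inequality requires Σ ≤ 1; here Σ = 1.0625 > 1, so no such prefix code exists.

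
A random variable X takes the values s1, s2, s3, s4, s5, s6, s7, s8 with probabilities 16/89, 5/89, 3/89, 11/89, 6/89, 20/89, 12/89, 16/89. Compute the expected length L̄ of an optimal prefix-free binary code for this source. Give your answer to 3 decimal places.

Repeatedly combine the two least-probable nodes; the expected code length is the sum of the merged weights.
merge 3/89 + 5/89 → 8/89
merge 6/89 + 8/89 → 14/89
merge 11/89 + 12/89 → 23/89
merge 14/89 + 16/89 → 30/89
merge 16/89 + 20/89 → 36/89
merge 23/89 + 30/89 → 53/89
merge 36/89 + 53/89 → 1
L = 8/89 + 14/89 + 23/89 + 30/89 + 36/89 + 53/89 + 1 = 253/89 ≈ 2.843 bits/symbol.

2.843 bits/symbol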